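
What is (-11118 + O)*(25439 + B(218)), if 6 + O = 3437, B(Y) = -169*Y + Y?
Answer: 85979095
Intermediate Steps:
B(Y) = -168*Y
O = 3431 (O = -6 + 3437 = 3431)
(-11118 + O)*(25439 + B(218)) = (-11118 + 3431)*(25439 - 168*218) = -7687*(25439 - 36624) = -7687*(-11185) = 85979095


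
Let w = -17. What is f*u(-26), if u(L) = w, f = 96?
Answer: -1632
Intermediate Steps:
u(L) = -17
f*u(-26) = 96*(-17) = -1632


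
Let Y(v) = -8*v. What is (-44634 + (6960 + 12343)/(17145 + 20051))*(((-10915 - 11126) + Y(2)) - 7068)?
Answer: 48352945239125/37196 ≈ 1.2999e+9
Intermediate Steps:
(-44634 + (6960 + 12343)/(17145 + 20051))*(((-10915 - 11126) + Y(2)) - 7068) = (-44634 + (6960 + 12343)/(17145 + 20051))*(((-10915 - 11126) - 8*2) - 7068) = (-44634 + 19303/37196)*((-22041 - 16) - 7068) = (-44634 + 19303*(1/37196))*(-22057 - 7068) = (-44634 + 19303/37196)*(-29125) = -1660186961/37196*(-29125) = 48352945239125/37196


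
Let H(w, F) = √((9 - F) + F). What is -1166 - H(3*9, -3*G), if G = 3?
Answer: -1169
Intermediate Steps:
H(w, F) = 3 (H(w, F) = √9 = 3)
-1166 - H(3*9, -3*G) = -1166 - 1*3 = -1166 - 3 = -1169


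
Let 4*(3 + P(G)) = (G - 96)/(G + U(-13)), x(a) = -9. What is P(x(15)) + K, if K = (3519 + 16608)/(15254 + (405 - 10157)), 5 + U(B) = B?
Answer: 53821/33012 ≈ 1.6303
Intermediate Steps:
U(B) = -5 + B
P(G) = -3 + (-96 + G)/(4*(-18 + G)) (P(G) = -3 + ((G - 96)/(G + (-5 - 13)))/4 = -3 + ((-96 + G)/(G - 18))/4 = -3 + ((-96 + G)/(-18 + G))/4 = -3 + (-96 + G)/(4*(-18 + G)))
K = 6709/1834 (K = 20127/(15254 - 9752) = 20127/5502 = 20127*(1/5502) = 6709/1834 ≈ 3.6581)
P(x(15)) + K = (120 - 11*(-9))/(4*(-18 - 9)) + 6709/1834 = (1/4)*(120 + 99)/(-27) + 6709/1834 = (1/4)*(-1/27)*219 + 6709/1834 = -73/36 + 6709/1834 = 53821/33012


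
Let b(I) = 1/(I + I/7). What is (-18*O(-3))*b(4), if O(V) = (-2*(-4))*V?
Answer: 189/2 ≈ 94.500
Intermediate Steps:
b(I) = 7/(8*I) (b(I) = 1/(I + I*(⅐)) = 1/(I + I/7) = 1/(8*I/7) = 7/(8*I))
O(V) = 8*V
(-18*O(-3))*b(4) = (-144*(-3))*((7/8)/4) = (-18*(-24))*((7/8)*(¼)) = 432*(7/32) = 189/2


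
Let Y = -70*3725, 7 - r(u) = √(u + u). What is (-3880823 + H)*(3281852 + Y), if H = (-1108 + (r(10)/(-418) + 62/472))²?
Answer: -9751172003739089753697/1216428488 - 82544571471789*√5/2577179 ≈ -8.0163e+12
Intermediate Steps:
r(u) = 7 - √2*√u (r(u) = 7 - √(u + u) = 7 - √(2*u) = 7 - √2*√u)
Y = -260750
H = (-54645339/49324 + √5/209)² (H = (-1108 + ((7 - √2*√10)/(-418) + 62/472))² = (-1108 + ((7 - 2*√5)*(-1/418) + 62*(1/472)))² = (-1108 + ((-7/418 + √5/209) + 31/236))² = (-1108 + (5653/49324 + √5/209))² = (-54645339/49324 + √5/209)² ≈ 1.2274e+6)
(-3880823 + H)*(3281852 + Y) = (-3880823 + (2986113074703401/2432856976 - 54645339*√5/5154358))*(3281852 - 260750) = (-6455374233467847/2432856976 - 54645339*√5/5154358)*3021102 = -9751172003739089753697/1216428488 - 82544571471789*√5/2577179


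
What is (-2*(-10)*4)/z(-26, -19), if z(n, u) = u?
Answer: -80/19 ≈ -4.2105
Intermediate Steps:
(-2*(-10)*4)/z(-26, -19) = (-2*(-10)*4)/(-19) = (20*4)*(-1/19) = 80*(-1/19) = -80/19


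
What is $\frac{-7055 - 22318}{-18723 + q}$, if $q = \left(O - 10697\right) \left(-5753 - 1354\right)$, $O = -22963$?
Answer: $- \frac{9791}{79734299} \approx -0.0001228$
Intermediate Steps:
$q = 239221620$ ($q = \left(-22963 - 10697\right) \left(-5753 - 1354\right) = \left(-33660\right) \left(-7107\right) = 239221620$)
$\frac{-7055 - 22318}{-18723 + q} = \frac{-7055 - 22318}{-18723 + 239221620} = - \frac{29373}{239202897} = \left(-29373\right) \frac{1}{239202897} = - \frac{9791}{79734299}$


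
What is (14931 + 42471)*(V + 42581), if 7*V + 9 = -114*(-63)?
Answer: 17521386480/7 ≈ 2.5031e+9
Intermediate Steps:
V = 7173/7 (V = -9/7 + (-114*(-63))/7 = -9/7 + (1/7)*7182 = -9/7 + 1026 = 7173/7 ≈ 1024.7)
(14931 + 42471)*(V + 42581) = (14931 + 42471)*(7173/7 + 42581) = 57402*(305240/7) = 17521386480/7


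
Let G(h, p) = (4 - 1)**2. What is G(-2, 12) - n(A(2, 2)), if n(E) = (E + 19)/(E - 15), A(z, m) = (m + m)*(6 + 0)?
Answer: 38/9 ≈ 4.2222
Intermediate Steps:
A(z, m) = 12*m (A(z, m) = (2*m)*6 = 12*m)
n(E) = (19 + E)/(-15 + E)
G(h, p) = 9 (G(h, p) = 3**2 = 9)
G(-2, 12) - n(A(2, 2)) = 9 - (19 + 12*2)/(-15 + 12*2) = 9 - (19 + 24)/(-15 + 24) = 9 - 43/9 = 38/9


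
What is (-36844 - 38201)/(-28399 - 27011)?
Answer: 5003/3694 ≈ 1.3544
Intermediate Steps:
(-36844 - 38201)/(-28399 - 27011) = -75045/(-55410) = -75045*(-1/55410) = 5003/3694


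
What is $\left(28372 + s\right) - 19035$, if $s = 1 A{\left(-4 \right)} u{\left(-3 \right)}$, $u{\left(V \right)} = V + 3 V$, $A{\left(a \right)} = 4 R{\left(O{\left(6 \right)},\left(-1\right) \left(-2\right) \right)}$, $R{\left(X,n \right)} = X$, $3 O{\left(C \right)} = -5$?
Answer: $9417$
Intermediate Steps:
$O{\left(C \right)} = - \frac{5}{3}$ ($O{\left(C \right)} = \frac{1}{3} \left(-5\right) = - \frac{5}{3}$)
$A{\left(a \right)} = - \frac{20}{3}$ ($A{\left(a \right)} = 4 \left(- \frac{5}{3}\right) = - \frac{20}{3}$)
$u{\left(V \right)} = 4 V$
$s = 80$ ($s = 1 \left(- \frac{20}{3}\right) 4 \left(-3\right) = \left(- \frac{20}{3}\right) \left(-12\right) = 80$)
$\left(28372 + s\right) - 19035 = \left(28372 + 80\right) - 19035 = 28452 - 19035 = 9417$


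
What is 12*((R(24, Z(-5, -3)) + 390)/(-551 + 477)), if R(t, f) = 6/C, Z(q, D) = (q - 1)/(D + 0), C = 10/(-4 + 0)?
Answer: -11628/185 ≈ -62.854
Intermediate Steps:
C = -5/2 (C = 10/(-4) = 10*(-¼) = -5/2 ≈ -2.5000)
Z(q, D) = (-1 + q)/D
R(t, f) = -12/5 (R(t, f) = 6/(-5/2) = 6*(-⅖) = -12/5)
12*((R(24, Z(-5, -3)) + 390)/(-551 + 477)) = 12*((-12/5 + 390)/(-551 + 477)) = 12*((1938/5)/(-74)) = 12*((1938/5)*(-1/74)) = 12*(-969/185) = -11628/185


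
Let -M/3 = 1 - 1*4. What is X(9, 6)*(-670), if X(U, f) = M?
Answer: -6030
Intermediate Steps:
M = 9 (M = -3*(1 - 1*4) = -3*(1 - 4) = -3*(-3) = 9)
X(U, f) = 9
X(9, 6)*(-670) = 9*(-670) = -6030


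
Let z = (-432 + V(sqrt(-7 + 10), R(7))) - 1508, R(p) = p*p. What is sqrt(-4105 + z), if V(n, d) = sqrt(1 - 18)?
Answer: sqrt(-6045 + I*sqrt(17)) ≈ 0.0265 + 77.75*I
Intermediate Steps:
R(p) = p**2
V(n, d) = I*sqrt(17) (V(n, d) = sqrt(-17) = I*sqrt(17))
z = -1940 + I*sqrt(17) (z = (-432 + I*sqrt(17)) - 1508 = -1940 + I*sqrt(17) ≈ -1940.0 + 4.1231*I)
sqrt(-4105 + z) = sqrt(-4105 + (-1940 + I*sqrt(17))) = sqrt(-6045 + I*sqrt(17))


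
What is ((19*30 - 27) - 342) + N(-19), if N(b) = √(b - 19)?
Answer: 201 + I*√38 ≈ 201.0 + 6.1644*I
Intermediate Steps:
N(b) = √(-19 + b)
((19*30 - 27) - 342) + N(-19) = ((19*30 - 27) - 342) + √(-19 - 19) = ((570 - 27) - 342) + √(-38) = (543 - 342) + I*√38 = 201 + I*√38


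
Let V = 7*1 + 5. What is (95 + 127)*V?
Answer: 2664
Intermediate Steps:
V = 12 (V = 7 + 5 = 12)
(95 + 127)*V = (95 + 127)*12 = 222*12 = 2664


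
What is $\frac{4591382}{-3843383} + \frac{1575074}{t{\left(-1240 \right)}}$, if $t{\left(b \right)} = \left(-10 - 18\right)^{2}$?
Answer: $\frac{3025006495927}{1506606136} \approx 2007.8$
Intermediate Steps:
$t{\left(b \right)} = 784$ ($t{\left(b \right)} = \left(-28\right)^{2} = 784$)
$\frac{4591382}{-3843383} + \frac{1575074}{t{\left(-1240 \right)}} = \frac{4591382}{-3843383} + \frac{1575074}{784} = 4591382 \left(- \frac{1}{3843383}\right) + 1575074 \cdot \frac{1}{784} = - \frac{4591382}{3843383} + \frac{787537}{392} = \frac{3025006495927}{1506606136}$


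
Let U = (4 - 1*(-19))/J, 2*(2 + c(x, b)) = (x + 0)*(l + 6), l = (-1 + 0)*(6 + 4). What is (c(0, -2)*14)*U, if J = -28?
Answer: 23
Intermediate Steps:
l = -10 (l = -1*10 = -10)
c(x, b) = -2 - 2*x (c(x, b) = -2 + ((x + 0)*(-10 + 6))/2 = -2 + (x*(-4))/2 = -2 + (-4*x)/2 = -2 - 2*x)
U = -23/28 (U = (4 - 1*(-19))/(-28) = (4 + 19)*(-1/28) = 23*(-1/28) = -23/28 ≈ -0.82143)
(c(0, -2)*14)*U = ((-2 - 2*0)*14)*(-23/28) = ((-2 + 0)*14)*(-23/28) = -2*14*(-23/28) = -28*(-23/28) = 23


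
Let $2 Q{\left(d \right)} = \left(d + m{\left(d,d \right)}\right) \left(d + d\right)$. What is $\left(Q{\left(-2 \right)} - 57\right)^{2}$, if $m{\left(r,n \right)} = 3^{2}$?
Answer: $5041$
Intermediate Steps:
$m{\left(r,n \right)} = 9$
$Q{\left(d \right)} = d \left(9 + d\right)$ ($Q{\left(d \right)} = \frac{\left(d + 9\right) \left(d + d\right)}{2} = \frac{\left(9 + d\right) 2 d}{2} = \frac{2 d \left(9 + d\right)}{2} = d \left(9 + d\right)$)
$\left(Q{\left(-2 \right)} - 57\right)^{2} = \left(- 2 \left(9 - 2\right) - 57\right)^{2} = \left(\left(-2\right) 7 - 57\right)^{2} = \left(-14 - 57\right)^{2} = \left(-71\right)^{2} = 5041$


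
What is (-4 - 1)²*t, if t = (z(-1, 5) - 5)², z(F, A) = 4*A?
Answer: 5625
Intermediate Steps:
t = 225 (t = (4*5 - 5)² = (20 - 5)² = 15² = 225)
(-4 - 1)²*t = (-4 - 1)²*225 = (-5)²*225 = 25*225 = 5625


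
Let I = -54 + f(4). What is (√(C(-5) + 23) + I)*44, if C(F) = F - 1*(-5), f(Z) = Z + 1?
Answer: -2156 + 44*√23 ≈ -1945.0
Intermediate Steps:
f(Z) = 1 + Z
C(F) = 5 + F (C(F) = F + 5 = 5 + F)
I = -49 (I = -54 + (1 + 4) = -54 + 5 = -49)
(√(C(-5) + 23) + I)*44 = (√((5 - 5) + 23) - 49)*44 = (√(0 + 23) - 49)*44 = (√23 - 49)*44 = (-49 + √23)*44 = -2156 + 44*√23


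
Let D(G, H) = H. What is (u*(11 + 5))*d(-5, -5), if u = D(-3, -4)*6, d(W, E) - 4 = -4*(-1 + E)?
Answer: -10752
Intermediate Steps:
d(W, E) = 8 - 4*E (d(W, E) = 4 - 4*(-1 + E) = 4 + (4 - 4*E) = 8 - 4*E)
u = -24 (u = -4*6 = -24)
(u*(11 + 5))*d(-5, -5) = (-24*(11 + 5))*(8 - 4*(-5)) = (-24*16)*(8 + 20) = -384*28 = -10752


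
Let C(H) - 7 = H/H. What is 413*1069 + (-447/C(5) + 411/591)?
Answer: 695712309/1576 ≈ 4.4144e+5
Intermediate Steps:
C(H) = 8 (C(H) = 7 + H/H = 7 + 1 = 8)
413*1069 + (-447/C(5) + 411/591) = 413*1069 + (-447/8 + 411/591) = 441497 + (-447*1/8 + 411*(1/591)) = 441497 + (-447/8 + 137/197) = 441497 - 86963/1576 = 695712309/1576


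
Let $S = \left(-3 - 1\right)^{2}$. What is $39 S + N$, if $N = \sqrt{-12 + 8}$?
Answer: $624 + 2 i \approx 624.0 + 2.0 i$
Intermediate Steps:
$N = 2 i$ ($N = \sqrt{-4} = 2 i \approx 2.0 i$)
$S = 16$ ($S = \left(-4\right)^{2} = 16$)
$39 S + N = 39 \cdot 16 + 2 i = 624 + 2 i$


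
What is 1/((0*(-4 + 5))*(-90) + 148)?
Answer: 1/148 ≈ 0.0067568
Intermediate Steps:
1/((0*(-4 + 5))*(-90) + 148) = 1/((0*1)*(-90) + 148) = 1/(0*(-90) + 148) = 1/(0 + 148) = 1/148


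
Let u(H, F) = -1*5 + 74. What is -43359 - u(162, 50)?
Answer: -43428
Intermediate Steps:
u(H, F) = 69 (u(H, F) = -5 + 74 = 69)
-43359 - u(162, 50) = -43359 - 1*69 = -43359 - 69 = -43428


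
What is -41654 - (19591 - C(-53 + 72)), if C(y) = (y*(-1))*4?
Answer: -61321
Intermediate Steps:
C(y) = -4*y (C(y) = -y*4 = -4*y)
-41654 - (19591 - C(-53 + 72)) = -41654 - (19591 - (-4)*(-53 + 72)) = -41654 - (19591 - (-4)*19) = -41654 - (19591 - 1*(-76)) = -41654 - (19591 + 76) = -41654 - 1*19667 = -41654 - 19667 = -61321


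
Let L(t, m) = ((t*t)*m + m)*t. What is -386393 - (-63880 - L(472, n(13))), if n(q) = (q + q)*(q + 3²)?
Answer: 60148062927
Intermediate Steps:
n(q) = 2*q*(9 + q) (n(q) = (2*q)*(q + 9) = (2*q)*(9 + q) = 2*q*(9 + q))
L(t, m) = t*(m + m*t²) (L(t, m) = (t²*m + m)*t = (m*t² + m)*t = (m + m*t²)*t = t*(m + m*t²))
-386393 - (-63880 - L(472, n(13))) = -386393 - (-63880 - 2*13*(9 + 13)*472*(1 + 472²)) = -386393 - (-63880 - 2*13*22*472*(1 + 222784)) = -386393 - (-63880 - 572*472*222785) = -386393 - (-63880 - 1*60148385440) = -386393 - (-63880 - 60148385440) = -386393 - 1*(-60148449320) = -386393 + 60148449320 = 60148062927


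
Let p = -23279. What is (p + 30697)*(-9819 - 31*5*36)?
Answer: -114229782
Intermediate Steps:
(p + 30697)*(-9819 - 31*5*36) = (-23279 + 30697)*(-9819 - 31*5*36) = 7418*(-9819 - 155*36) = 7418*(-9819 - 5580) = 7418*(-15399) = -114229782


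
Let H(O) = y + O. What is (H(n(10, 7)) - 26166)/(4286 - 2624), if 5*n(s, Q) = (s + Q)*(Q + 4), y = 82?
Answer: -43411/2770 ≈ -15.672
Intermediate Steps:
n(s, Q) = (4 + Q)*(Q + s)/5 (n(s, Q) = ((s + Q)*(Q + 4))/5 = ((Q + s)*(4 + Q))/5 = ((4 + Q)*(Q + s))/5 = (4 + Q)*(Q + s)/5)
H(O) = 82 + O
(H(n(10, 7)) - 26166)/(4286 - 2624) = ((82 + ((1/5)*7**2 + (4/5)*7 + (4/5)*10 + (1/5)*7*10)) - 26166)/(4286 - 2624) = ((82 + ((1/5)*49 + 28/5 + 8 + 14)) - 26166)/1662 = ((82 + (49/5 + 28/5 + 8 + 14)) - 26166)*(1/1662) = ((82 + 187/5) - 26166)*(1/1662) = (597/5 - 26166)*(1/1662) = -130233/5*1/1662 = -43411/2770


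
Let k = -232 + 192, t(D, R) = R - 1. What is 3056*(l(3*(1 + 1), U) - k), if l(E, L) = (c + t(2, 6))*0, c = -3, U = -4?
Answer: 122240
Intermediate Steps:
t(D, R) = -1 + R
l(E, L) = 0 (l(E, L) = (-3 + (-1 + 6))*0 = (-3 + 5)*0 = 2*0 = 0)
k = -40
3056*(l(3*(1 + 1), U) - k) = 3056*(0 - 1*(-40)) = 3056*(0 + 40) = 3056*40 = 122240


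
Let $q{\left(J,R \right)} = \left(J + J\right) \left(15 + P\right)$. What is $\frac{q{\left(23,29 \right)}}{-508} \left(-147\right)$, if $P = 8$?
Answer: $\frac{77763}{254} \approx 306.15$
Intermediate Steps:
$q{\left(J,R \right)} = 46 J$ ($q{\left(J,R \right)} = \left(J + J\right) \left(15 + 8\right) = 2 J 23 = 46 J$)
$\frac{q{\left(23,29 \right)}}{-508} \left(-147\right) = \frac{46 \cdot 23}{-508} \left(-147\right) = 1058 \left(- \frac{1}{508}\right) \left(-147\right) = \left(- \frac{529}{254}\right) \left(-147\right) = \frac{77763}{254}$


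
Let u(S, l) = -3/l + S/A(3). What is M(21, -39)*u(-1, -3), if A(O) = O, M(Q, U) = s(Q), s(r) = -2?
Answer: -4/3 ≈ -1.3333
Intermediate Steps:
M(Q, U) = -2
u(S, l) = -3/l + S/3
M(21, -39)*u(-1, -3) = -2*(-3/(-3) + (⅓)*(-1)) = -2*(-3*(-⅓) - ⅓) = -2*(1 - ⅓) = -2*⅔ = -4/3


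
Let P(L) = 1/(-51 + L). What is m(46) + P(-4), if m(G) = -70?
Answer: -3851/55 ≈ -70.018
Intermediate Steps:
m(46) + P(-4) = -70 + 1/(-51 - 4) = -70 + 1/(-55) = -70 - 1/55 = -3851/55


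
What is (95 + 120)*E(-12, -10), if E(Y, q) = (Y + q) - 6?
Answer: -6020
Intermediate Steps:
E(Y, q) = -6 + Y + q
(95 + 120)*E(-12, -10) = (95 + 120)*(-6 - 12 - 10) = 215*(-28) = -6020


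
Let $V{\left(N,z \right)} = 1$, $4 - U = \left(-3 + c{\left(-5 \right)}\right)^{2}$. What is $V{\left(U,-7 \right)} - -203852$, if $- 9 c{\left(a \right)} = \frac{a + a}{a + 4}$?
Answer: $203853$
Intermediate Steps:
$c{\left(a \right)} = - \frac{2 a}{9 \left(4 + a\right)}$ ($c{\left(a \right)} = - \frac{\left(a + a\right) \frac{1}{a + 4}}{9} = - \frac{2 a \frac{1}{4 + a}}{9} = - \frac{2 a}{9 \left(4 + a\right)}$)
$U = - \frac{1045}{81}$ ($U = 4 - \left(-3 - - \frac{10}{36 + 9 \left(-5\right)}\right)^{2} = 4 - \left(-3 - - \frac{10}{36 - 45}\right)^{2} = 4 - \left(-3 - - \frac{10}{-9}\right)^{2} = 4 - \left(-3 - \left(-10\right) \left(- \frac{1}{9}\right)\right)^{2} = 4 - \left(-3 - \frac{10}{9}\right)^{2} = 4 - \left(- \frac{37}{9}\right)^{2} = 4 - \frac{1369}{81} = - \frac{1045}{81} \approx -12.901$)
$V{\left(U,-7 \right)} - -203852 = 1 - -203852 = 1 + 203852 = 203853$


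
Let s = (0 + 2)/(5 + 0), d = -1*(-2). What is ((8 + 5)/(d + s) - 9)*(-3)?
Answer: 43/4 ≈ 10.750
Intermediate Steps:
d = 2
s = ⅖ (s = 2/5 = 2*(⅕) = ⅖ ≈ 0.40000)
((8 + 5)/(d + s) - 9)*(-3) = ((8 + 5)/(2 + ⅖) - 9)*(-3) = (13/(12/5) - 9)*(-3) = (13*(5/12) - 9)*(-3) = (65/12 - 9)*(-3) = -43/12*(-3) = 43/4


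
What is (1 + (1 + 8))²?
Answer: 100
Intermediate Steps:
(1 + (1 + 8))² = (1 + 9)² = 10² = 100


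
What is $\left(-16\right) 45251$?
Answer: $-724016$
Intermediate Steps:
$\left(-16\right) 45251 = -724016$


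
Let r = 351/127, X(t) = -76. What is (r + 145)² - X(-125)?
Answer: 353388560/16129 ≈ 21910.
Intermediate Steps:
r = 351/127 (r = 351*(1/127) = 351/127 ≈ 2.7638)
(r + 145)² - X(-125) = (351/127 + 145)² - 1*(-76) = (18766/127)² + 76 = 352162756/16129 + 76 = 353388560/16129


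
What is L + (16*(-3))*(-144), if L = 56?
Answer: 6968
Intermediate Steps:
L + (16*(-3))*(-144) = 56 + (16*(-3))*(-144) = 56 - 48*(-144) = 56 + 6912 = 6968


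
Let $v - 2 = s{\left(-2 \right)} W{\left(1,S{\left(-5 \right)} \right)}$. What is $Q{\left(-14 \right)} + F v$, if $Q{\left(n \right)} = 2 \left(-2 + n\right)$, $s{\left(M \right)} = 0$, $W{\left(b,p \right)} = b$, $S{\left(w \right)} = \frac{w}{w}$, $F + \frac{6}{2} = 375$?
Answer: $712$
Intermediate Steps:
$F = 372$ ($F = -3 + 375 = 372$)
$S{\left(w \right)} = 1$
$v = 2$ ($v = 2 + 0 \cdot 1 = 2 + 0 = 2$)
$Q{\left(n \right)} = -4 + 2 n$
$Q{\left(-14 \right)} + F v = \left(-4 + 2 \left(-14\right)\right) + 372 \cdot 2 = \left(-4 - 28\right) + 744 = -32 + 744 = 712$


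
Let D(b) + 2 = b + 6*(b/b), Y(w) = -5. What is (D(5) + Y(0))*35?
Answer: 140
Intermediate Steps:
D(b) = 4 + b (D(b) = -2 + (b + 6*(b/b)) = -2 + (b + 6*1) = -2 + (b + 6) = -2 + (6 + b) = 4 + b)
(D(5) + Y(0))*35 = ((4 + 5) - 5)*35 = (9 - 5)*35 = 4*35 = 140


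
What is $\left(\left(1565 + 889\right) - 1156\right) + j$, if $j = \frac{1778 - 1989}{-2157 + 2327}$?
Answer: $\frac{220449}{170} \approx 1296.8$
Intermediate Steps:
$j = - \frac{211}{170} \approx -1.2412$
$\left(\left(1565 + 889\right) - 1156\right) + j = \left(\left(1565 + 889\right) - 1156\right) - \frac{211}{170} = \left(2454 - 1156\right) - \frac{211}{170} = 1298 - \frac{211}{170} = \frac{220449}{170}$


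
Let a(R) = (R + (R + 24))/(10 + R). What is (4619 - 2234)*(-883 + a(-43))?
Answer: -23116215/11 ≈ -2.1015e+6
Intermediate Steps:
a(R) = (24 + 2*R)/(10 + R) (a(R) = (R + (24 + R))/(10 + R) = (24 + 2*R)/(10 + R))
(4619 - 2234)*(-883 + a(-43)) = (4619 - 2234)*(-883 + 2*(12 - 43)/(10 - 43)) = 2385*(-883 + 2*(-31)/(-33)) = 2385*(-883 + 2*(-1/33)*(-31)) = 2385*(-883 + 62/33) = 2385*(-29077/33) = -23116215/11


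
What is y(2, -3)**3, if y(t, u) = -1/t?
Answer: -1/8 ≈ -0.12500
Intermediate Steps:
y(2, -3)**3 = (-1/2)**3 = -1/8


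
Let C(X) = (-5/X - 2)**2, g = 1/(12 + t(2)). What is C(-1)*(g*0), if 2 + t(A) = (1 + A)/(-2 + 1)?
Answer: 0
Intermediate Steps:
t(A) = -3 - A (t(A) = -2 + (1 + A)/(-2 + 1) = -2 + (1 + A)/(-1) = -2 + (1 + A)*(-1) = -2 + (-1 - A) = -3 - A)
g = 1/7 (g = 1/(12 + (-3 - 1*2)) = 1/(12 + (-3 - 2)) = 1/(12 - 5) = 1/7 ≈ 0.14286)
C(X) = (-2 - 5/X)**2
C(-1)*(g*0) = ((5 + 2*(-1))**2/(-1)**2)*((1/7)*0) = (1*(5 - 2)**2)*0 = (1*3**2)*0 = (1*9)*0 = 9*0 = 0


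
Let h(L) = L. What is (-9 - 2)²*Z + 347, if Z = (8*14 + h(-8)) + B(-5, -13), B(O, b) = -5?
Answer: 12326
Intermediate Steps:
Z = 99 (Z = (8*14 - 8) - 5 = (112 - 8) - 5 = 104 - 5 = 99)
(-9 - 2)²*Z + 347 = (-9 - 2)²*99 + 347 = (-11)²*99 + 347 = 121*99 + 347 = 11979 + 347 = 12326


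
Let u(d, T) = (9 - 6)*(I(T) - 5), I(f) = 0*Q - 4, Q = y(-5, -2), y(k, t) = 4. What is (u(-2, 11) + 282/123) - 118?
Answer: -5851/41 ≈ -142.71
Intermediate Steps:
Q = 4
I(f) = -4 (I(f) = 0*4 - 4 = 0 - 4 = -4)
u(d, T) = -27 (u(d, T) = (9 - 6)*(-4 - 5) = 3*(-9) = -27)
(u(-2, 11) + 282/123) - 118 = (-27 + 282/123) - 118 = (-27 + 282*(1/123)) - 118 = (-27 + 94/41) - 118 = -1013/41 - 118 = -5851/41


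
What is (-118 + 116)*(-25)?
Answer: 50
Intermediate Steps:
(-118 + 116)*(-25) = -2*(-25) = 50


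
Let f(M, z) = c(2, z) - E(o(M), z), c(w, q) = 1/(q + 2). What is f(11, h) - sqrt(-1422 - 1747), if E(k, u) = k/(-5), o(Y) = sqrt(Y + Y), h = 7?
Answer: 1/9 + sqrt(22)/5 - I*sqrt(3169) ≈ 1.0492 - 56.294*I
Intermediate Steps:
c(w, q) = 1/(2 + q)
o(Y) = sqrt(2)*sqrt(Y) (o(Y) = sqrt(2*Y) = sqrt(2)*sqrt(Y))
E(k, u) = -k/5 (E(k, u) = k*(-1/5) = -k/5)
f(M, z) = 1/(2 + z) + sqrt(2)*sqrt(M)/5 (f(M, z) = 1/(2 + z) - (-1)*sqrt(2)*sqrt(M)/5 = 1/(2 + z) + sqrt(2)*sqrt(M)/5)
f(11, h) - sqrt(-1422 - 1747) = (5 + sqrt(2)*sqrt(11)*(2 + 7))/(5*(2 + 7)) - sqrt(-1422 - 1747) = (1/5)*(5 + sqrt(2)*sqrt(11)*9)/9 - sqrt(-3169) = (1/5)*(1/9)*(5 + 9*sqrt(22)) - I*sqrt(3169) = (1/9 + sqrt(22)/5) - I*sqrt(3169) = 1/9 + sqrt(22)/5 - I*sqrt(3169)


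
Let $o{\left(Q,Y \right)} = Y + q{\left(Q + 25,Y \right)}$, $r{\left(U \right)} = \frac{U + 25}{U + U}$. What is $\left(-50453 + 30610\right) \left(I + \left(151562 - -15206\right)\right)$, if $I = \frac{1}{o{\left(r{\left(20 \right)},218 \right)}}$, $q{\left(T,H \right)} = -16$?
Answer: $- \frac{668453859491}{202} \approx -3.3092 \cdot 10^{9}$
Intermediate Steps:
$r{\left(U \right)} = \frac{25 + U}{2 U}$
$o{\left(Q,Y \right)} = -16 + Y$ ($o{\left(Q,Y \right)} = Y - 16 = -16 + Y$)
$I = \frac{1}{202}$ ($I = \frac{1}{-16 + 218} = \frac{1}{202} \approx 0.0049505$)
$\left(-50453 + 30610\right) \left(I + \left(151562 - -15206\right)\right) = \left(-50453 + 30610\right) \left(\frac{1}{202} + \left(151562 - -15206\right)\right) = - 19843 \left(\frac{1}{202} + \left(151562 + 15206\right)\right) = - 19843 \left(\frac{1}{202} + 166768\right) = \left(-19843\right) \frac{33687137}{202} = - \frac{668453859491}{202}$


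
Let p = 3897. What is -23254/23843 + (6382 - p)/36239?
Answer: -111921693/123435211 ≈ -0.90672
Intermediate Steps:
-23254/23843 + (6382 - p)/36239 = -23254/23843 + (6382 - 1*3897)/36239 = -23254*1/23843 + (6382 - 3897)*(1/36239) = -23254/23843 + 2485*(1/36239) = -23254/23843 + 355/5177 = -111921693/123435211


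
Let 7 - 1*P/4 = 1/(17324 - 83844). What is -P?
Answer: -465641/16630 ≈ -28.000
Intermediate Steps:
P = 465641/16630 (P = 28 - 4/(17324 - 83844) = 28 - 4/(-66520) = 28 - 4*(-1/66520) = 28 + 1/16630 = 465641/16630 ≈ 28.000)
-P = -1*465641/16630 = -465641/16630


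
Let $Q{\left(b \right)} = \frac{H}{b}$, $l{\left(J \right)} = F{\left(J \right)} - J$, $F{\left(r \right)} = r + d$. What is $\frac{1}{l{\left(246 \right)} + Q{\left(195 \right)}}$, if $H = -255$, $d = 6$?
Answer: $\frac{13}{61} \approx 0.21311$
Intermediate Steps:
$F{\left(r \right)} = 6 + r$ ($F{\left(r \right)} = r + 6 = 6 + r$)
$l{\left(J \right)} = 6$ ($l{\left(J \right)} = \left(6 + J\right) - J = 6$)
$Q{\left(b \right)} = - \frac{255}{b}$
$\frac{1}{l{\left(246 \right)} + Q{\left(195 \right)}} = \frac{1}{6 - \frac{255}{195}} = \frac{1}{6 - \frac{17}{13}} = \frac{1}{\frac{61}{13}} = \frac{13}{61}$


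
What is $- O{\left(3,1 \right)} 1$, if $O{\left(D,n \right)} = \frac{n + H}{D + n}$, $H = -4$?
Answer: $\frac{3}{4} \approx 0.75$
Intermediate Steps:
$O{\left(D,n \right)} = \frac{-4 + n}{D + n}$ ($O{\left(D,n \right)} = \frac{n - 4}{D + n} = \frac{-4 + n}{D + n}$)
$- O{\left(3,1 \right)} 1 = - \frac{-4 + 1}{3 + 1} \cdot 1 = - \frac{-3}{4} \cdot 1 = \left(-1\right) \left(- \frac{3}{4}\right) 1 = \frac{3}{4} \cdot 1 = \frac{3}{4}$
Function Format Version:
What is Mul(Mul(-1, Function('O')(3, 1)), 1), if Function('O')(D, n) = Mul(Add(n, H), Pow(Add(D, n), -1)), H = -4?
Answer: Rational(3, 4) ≈ 0.75000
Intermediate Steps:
Function('O')(D, n) = Mul(Pow(Add(D, n), -1), Add(-4, n)) (Function('O')(D, n) = Mul(Add(n, -4), Pow(Add(D, n), -1)) = Mul(Add(-4, n), Pow(Add(D, n), -1)) = Mul(Pow(Add(D, n), -1), Add(-4, n)))
Mul(Mul(-1, Function('O')(3, 1)), 1) = Mul(Mul(-1, Mul(Pow(Add(3, 1), -1), Add(-4, 1))), 1) = Mul(Mul(-1, Mul(Pow(4, -1), -3)), 1) = Mul(Mul(-1, Mul(Rational(1, 4), -3)), 1) = Mul(Mul(-1, Rational(-3, 4)), 1) = Mul(Rational(3, 4), 1) = Rational(3, 4)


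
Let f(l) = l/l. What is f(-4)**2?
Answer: 1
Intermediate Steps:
f(l) = 1
f(-4)**2 = 1**2 = 1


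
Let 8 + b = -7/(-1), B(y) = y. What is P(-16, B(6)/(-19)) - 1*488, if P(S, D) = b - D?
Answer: -9285/19 ≈ -488.68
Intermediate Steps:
b = -1 (b = -8 - 7/(-1) = -8 - 7*(-1) = -8 + 7 = -1)
P(S, D) = -1 - D
P(-16, B(6)/(-19)) - 1*488 = (-1 - 6/(-19)) - 1*488 = (-1 - 6*(-1)/19) - 488 = (-1 - 1*(-6/19)) - 488 = (-1 + 6/19) - 488 = -13/19 - 488 = -9285/19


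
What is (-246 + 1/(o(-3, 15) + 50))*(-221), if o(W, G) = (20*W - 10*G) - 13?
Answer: 9405539/173 ≈ 54367.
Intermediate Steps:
o(W, G) = -13 - 10*G + 20*W (o(W, G) = (-10*G + 20*W) - 13 = -13 - 10*G + 20*W)
(-246 + 1/(o(-3, 15) + 50))*(-221) = (-246 + 1/((-13 - 10*15 + 20*(-3)) + 50))*(-221) = (-246 + 1/((-13 - 150 - 60) + 50))*(-221) = (-246 + 1/(-223 + 50))*(-221) = (-246 + 1/(-173))*(-221) = (-246 - 1/173)*(-221) = -42559/173*(-221) = 9405539/173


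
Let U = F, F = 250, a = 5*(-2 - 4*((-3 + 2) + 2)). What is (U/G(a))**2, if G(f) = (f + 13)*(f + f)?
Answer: 625/10404 ≈ 0.060073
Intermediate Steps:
a = -30 (a = 5*(-2 - 4*(-1 + 2)) = 5*(-2 - 4*1) = 5*(-2 - 4) = 5*(-6) = -30)
G(f) = 2*f*(13 + f) (G(f) = (13 + f)*(2*f) = 2*f*(13 + f))
U = 250
(U/G(a))**2 = (250/((2*(-30)*(13 - 30))))**2 = (250/((2*(-30)*(-17))))**2 = (250/1020)**2 = (250*(1/1020))**2 = (25/102)**2 = 625/10404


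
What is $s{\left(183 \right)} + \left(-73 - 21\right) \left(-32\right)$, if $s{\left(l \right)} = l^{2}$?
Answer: $36497$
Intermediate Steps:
$s{\left(183 \right)} + \left(-73 - 21\right) \left(-32\right) = 183^{2} + \left(-73 - 21\right) \left(-32\right) = 33489 - -3008 = 33489 + 3008 = 36497$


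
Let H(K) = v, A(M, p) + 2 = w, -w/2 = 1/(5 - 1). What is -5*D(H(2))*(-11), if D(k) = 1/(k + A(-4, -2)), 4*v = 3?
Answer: -220/7 ≈ -31.429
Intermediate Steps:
v = ¾ (v = (¼)*3 = ¾ ≈ 0.75000)
w = -½ (w = -2/(5 - 1) = -2/4 = -2*¼ = -½ ≈ -0.50000)
A(M, p) = -5/2 (A(M, p) = -2 - ½ = -5/2)
H(K) = ¾
D(k) = 1/(-5/2 + k) (D(k) = 1/(k - 5/2) = 1/(-5/2 + k))
-5*D(H(2))*(-11) = -10/(-5 + 2*(¾))*(-11) = -10/(-5 + 3/2)*(-11) = -10/(-7/2)*(-11) = -10*(-2)/7*(-11) = -5*(-4/7)*(-11) = (20/7)*(-11) = -220/7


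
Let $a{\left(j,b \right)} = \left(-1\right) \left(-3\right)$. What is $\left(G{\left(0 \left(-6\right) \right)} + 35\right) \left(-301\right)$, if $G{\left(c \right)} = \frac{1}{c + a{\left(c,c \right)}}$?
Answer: $- \frac{31906}{3} \approx -10635.0$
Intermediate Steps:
$a{\left(j,b \right)} = 3$
$G{\left(c \right)} = \frac{1}{3 + c}$ ($G{\left(c \right)} = \frac{1}{c + 3} = \frac{1}{3 + c}$)
$\left(G{\left(0 \left(-6\right) \right)} + 35\right) \left(-301\right) = \left(\frac{1}{3 + 0 \left(-6\right)} + 35\right) \left(-301\right) = \left(\frac{1}{3 + 0} + 35\right) \left(-301\right) = \left(\frac{1}{3} + 35\right) \left(-301\right) = \frac{106}{3} \left(-301\right) = - \frac{31906}{3}$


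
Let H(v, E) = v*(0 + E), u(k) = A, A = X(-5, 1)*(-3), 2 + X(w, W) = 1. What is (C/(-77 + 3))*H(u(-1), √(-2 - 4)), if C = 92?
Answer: -138*I*√6/37 ≈ -9.1359*I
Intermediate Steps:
X(w, W) = -1 (X(w, W) = -2 + 1 = -1)
A = 3 (A = -1*(-3) = 3)
u(k) = 3
H(v, E) = E*v (H(v, E) = v*E = E*v)
(C/(-77 + 3))*H(u(-1), √(-2 - 4)) = (92/(-77 + 3))*(√(-2 - 4)*3) = (92/(-74))*(√(-6)*3) = (-1/74*92)*((I*√6)*3) = -138*I*√6/37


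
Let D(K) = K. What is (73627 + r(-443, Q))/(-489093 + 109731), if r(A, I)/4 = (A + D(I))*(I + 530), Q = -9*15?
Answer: 279871/126454 ≈ 2.2132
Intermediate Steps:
Q = -135
r(A, I) = 4*(530 + I)*(A + I) (r(A, I) = 4*((A + I)*(I + 530)) = 4*((A + I)*(530 + I)) = 4*((530 + I)*(A + I)) = 4*(530 + I)*(A + I))
(73627 + r(-443, Q))/(-489093 + 109731) = (73627 + (4*(-135)² + 2120*(-443) + 2120*(-135) + 4*(-443)*(-135)))/(-489093 + 109731) = (73627 + (4*18225 - 939160 - 286200 + 239220))/(-379362) = (73627 + (72900 - 939160 - 286200 + 239220))*(-1/379362) = (73627 - 913240)*(-1/379362) = -839613*(-1/379362) = 279871/126454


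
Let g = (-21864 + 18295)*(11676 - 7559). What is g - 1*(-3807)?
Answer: -14689766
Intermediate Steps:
g = -14693573 (g = -3569*4117 = -14693573)
g - 1*(-3807) = -14693573 - 1*(-3807) = -14693573 + 3807 = -14689766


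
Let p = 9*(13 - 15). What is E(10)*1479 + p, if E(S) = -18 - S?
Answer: -41430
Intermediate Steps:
p = -18 (p = 9*(-2) = -18)
E(10)*1479 + p = (-18 - 1*10)*1479 - 18 = (-18 - 10)*1479 - 18 = -28*1479 - 18 = -41412 - 18 = -41430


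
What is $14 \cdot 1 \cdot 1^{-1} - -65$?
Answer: $79$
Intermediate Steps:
$14 \cdot 1 \cdot 1^{-1} - -65 = 14 \cdot 1 \cdot 1 + 65 = 14 \cdot 1 + 65 = 14 + 65 = 79$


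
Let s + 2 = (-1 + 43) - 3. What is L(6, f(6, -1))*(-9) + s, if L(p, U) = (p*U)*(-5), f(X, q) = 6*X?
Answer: 9757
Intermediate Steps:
s = 37 (s = -2 + ((-1 + 43) - 3) = -2 + (42 - 3) = -2 + 39 = 37)
L(p, U) = -5*U*p (L(p, U) = (U*p)*(-5) = -5*U*p)
L(6, f(6, -1))*(-9) + s = -5*6*6*6*(-9) + 37 = -5*36*6*(-9) + 37 = -1080*(-9) + 37 = 9720 + 37 = 9757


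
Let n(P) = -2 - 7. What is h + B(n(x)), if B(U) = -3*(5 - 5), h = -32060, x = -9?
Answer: -32060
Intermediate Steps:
n(P) = -9
B(U) = 0 (B(U) = -3*0 = 0)
h + B(n(x)) = -32060 + 0 = -32060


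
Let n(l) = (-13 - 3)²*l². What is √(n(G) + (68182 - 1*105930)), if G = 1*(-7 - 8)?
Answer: 2*√4963 ≈ 140.90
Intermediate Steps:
G = -15 (G = 1*(-15) = -15)
n(l) = 256*l² (n(l) = (-16)²*l² = 256*l²)
√(n(G) + (68182 - 1*105930)) = √(256*(-15)² + (68182 - 1*105930)) = √(256*225 + (68182 - 105930)) = √(57600 - 37748) = √19852 = 2*√4963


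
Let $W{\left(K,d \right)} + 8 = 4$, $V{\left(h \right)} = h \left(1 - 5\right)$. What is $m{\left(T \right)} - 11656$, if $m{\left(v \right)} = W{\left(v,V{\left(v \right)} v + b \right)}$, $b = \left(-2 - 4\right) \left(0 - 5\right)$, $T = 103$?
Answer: $-11660$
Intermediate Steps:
$b = 30$ ($b = \left(-6\right) \left(-5\right) = 30$)
$V{\left(h \right)} = - 4 h$ ($V{\left(h \right)} = h \left(-4\right) = - 4 h$)
$W{\left(K,d \right)} = -4$ ($W{\left(K,d \right)} = -8 + 4 = -4$)
$m{\left(v \right)} = -4$
$m{\left(T \right)} - 11656 = -4 - 11656 = -11660$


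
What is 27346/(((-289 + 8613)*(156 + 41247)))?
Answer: 13673/172319286 ≈ 7.9347e-5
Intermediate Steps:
27346/(((-289 + 8613)*(156 + 41247))) = 27346/((8324*41403)) = 27346/344638572 = 27346*(1/344638572) = 13673/172319286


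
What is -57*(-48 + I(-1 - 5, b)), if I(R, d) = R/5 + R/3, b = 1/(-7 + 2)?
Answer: 14592/5 ≈ 2918.4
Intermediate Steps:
b = -1/5 (b = 1/(-5) = -1/5 ≈ -0.20000)
I(R, d) = 8*R/15 (I(R, d) = R*(1/5) + R*(1/3) = R/5 + R/3 = 8*R/15)
-57*(-48 + I(-1 - 5, b)) = -57*(-48 + 8*(-1 - 5)/15) = -57*(-48 + (8/15)*(-6)) = -57*(-48 - 16/5) = -57*(-256/5) = 14592/5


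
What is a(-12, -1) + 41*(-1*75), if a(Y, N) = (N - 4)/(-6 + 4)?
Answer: -6145/2 ≈ -3072.5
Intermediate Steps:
a(Y, N) = 2 - N/2 (a(Y, N) = (-4 + N)/(-2) = (-4 + N)*(-1/2) = 2 - N/2)
a(-12, -1) + 41*(-1*75) = (2 - 1/2*(-1)) + 41*(-1*75) = (2 + 1/2) + 41*(-75) = 5/2 - 3075 = -6145/2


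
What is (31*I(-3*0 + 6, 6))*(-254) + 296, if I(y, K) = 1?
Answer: -7578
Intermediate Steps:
(31*I(-3*0 + 6, 6))*(-254) + 296 = (31*1)*(-254) + 296 = 31*(-254) + 296 = -7874 + 296 = -7578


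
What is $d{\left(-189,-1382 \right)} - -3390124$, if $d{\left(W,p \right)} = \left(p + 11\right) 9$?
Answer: $3377785$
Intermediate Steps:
$d{\left(W,p \right)} = 99 + 9 p$ ($d{\left(W,p \right)} = \left(11 + p\right) 9 = 99 + 9 p$)
$d{\left(-189,-1382 \right)} - -3390124 = \left(99 + 9 \left(-1382\right)\right) - -3390124 = \left(99 - 12438\right) + 3390124 = -12339 + 3390124 = 3377785$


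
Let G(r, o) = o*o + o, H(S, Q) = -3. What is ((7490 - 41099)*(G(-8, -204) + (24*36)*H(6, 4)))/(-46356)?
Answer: 108725115/3863 ≈ 28145.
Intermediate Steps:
G(r, o) = o + o² (G(r, o) = o² + o = o + o²)
((7490 - 41099)*(G(-8, -204) + (24*36)*H(6, 4)))/(-46356) = ((7490 - 41099)*(-204*(1 - 204) + (24*36)*(-3)))/(-46356) = -33609*(-204*(-203) + 864*(-3))*(-1/46356) = -33609*(41412 - 2592)*(-1/46356) = -33609*38820*(-1/46356) = -1304701380*(-1/46356) = 108725115/3863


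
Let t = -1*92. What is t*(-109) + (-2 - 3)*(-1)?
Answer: 10033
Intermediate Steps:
t = -92
t*(-109) + (-2 - 3)*(-1) = -92*(-109) + (-2 - 3)*(-1) = 10028 - 5*(-1) = 10028 + 5 = 10033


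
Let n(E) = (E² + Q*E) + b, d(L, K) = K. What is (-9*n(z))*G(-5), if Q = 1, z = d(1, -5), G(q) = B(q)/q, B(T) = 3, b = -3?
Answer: 459/5 ≈ 91.800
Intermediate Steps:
G(q) = 3/q
z = -5
n(E) = -3 + E + E² (n(E) = (E² + 1*E) - 3 = (E² + E) - 3 = (E + E²) - 3 = -3 + E + E²)
(-9*n(z))*G(-5) = (-9*(-3 - 5 + (-5)²))*(3/(-5)) = (-9*(-3 - 5 + 25))*(3*(-⅕)) = -9*17*(-⅗) = -153*(-⅗) = 459/5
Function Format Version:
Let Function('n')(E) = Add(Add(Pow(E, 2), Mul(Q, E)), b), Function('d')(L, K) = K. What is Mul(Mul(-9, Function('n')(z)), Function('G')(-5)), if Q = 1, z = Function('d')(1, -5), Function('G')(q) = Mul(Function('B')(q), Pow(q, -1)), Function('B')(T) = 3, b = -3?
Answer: Rational(459, 5) ≈ 91.800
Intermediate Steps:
Function('G')(q) = Mul(3, Pow(q, -1))
z = -5
Function('n')(E) = Add(-3, E, Pow(E, 2)) (Function('n')(E) = Add(Add(Pow(E, 2), Mul(1, E)), -3) = Add(Add(Pow(E, 2), E), -3) = Add(Add(E, Pow(E, 2)), -3) = Add(-3, E, Pow(E, 2)))
Mul(Mul(-9, Function('n')(z)), Function('G')(-5)) = Mul(Mul(-9, Add(-3, -5, Pow(-5, 2))), Mul(3, Pow(-5, -1))) = Mul(Mul(-9, Add(-3, -5, 25)), Mul(3, Rational(-1, 5))) = Mul(Mul(-9, 17), Rational(-3, 5)) = Mul(-153, Rational(-3, 5)) = Rational(459, 5)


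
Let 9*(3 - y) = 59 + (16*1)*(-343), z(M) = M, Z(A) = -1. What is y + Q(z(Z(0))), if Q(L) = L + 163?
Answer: 6914/9 ≈ 768.22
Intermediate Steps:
Q(L) = 163 + L
y = 5456/9 (y = 3 - (59 + (16*1)*(-343))/9 = 3 - (59 + 16*(-343))/9 = 3 - (59 - 5488)/9 = 3 - ⅑*(-5429) = 3 + 5429/9 = 5456/9 ≈ 606.22)
y + Q(z(Z(0))) = 5456/9 + (163 - 1) = 5456/9 + 162 = 6914/9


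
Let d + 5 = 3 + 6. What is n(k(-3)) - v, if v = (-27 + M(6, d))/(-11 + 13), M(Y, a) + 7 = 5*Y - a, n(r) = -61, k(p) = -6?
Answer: -57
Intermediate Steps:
d = 4 (d = -5 + (3 + 6) = -5 + 9 = 4)
M(Y, a) = -7 - a + 5*Y (M(Y, a) = -7 + (5*Y - a) = -7 + (-a + 5*Y) = -7 - a + 5*Y)
v = -4 (v = (-27 + (-7 - 1*4 + 5*6))/(-11 + 13) = (-27 + (-7 - 4 + 30))/2 = (-27 + 19)/2 = (½)*(-8) = -4)
n(k(-3)) - v = -61 - 1*(-4) = -61 + 4 = -57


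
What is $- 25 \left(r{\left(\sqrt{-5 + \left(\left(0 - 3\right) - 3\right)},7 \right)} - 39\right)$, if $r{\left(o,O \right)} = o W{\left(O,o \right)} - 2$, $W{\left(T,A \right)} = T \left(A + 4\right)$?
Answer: $2950 - 700 i \sqrt{11} \approx 2950.0 - 2321.6 i$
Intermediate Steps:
$W{\left(T,A \right)} = T \left(4 + A\right)$
$r{\left(o,O \right)} = -2 + O o \left(4 + o\right)$ ($r{\left(o,O \right)} = o O \left(4 + o\right) - 2 = O o \left(4 + o\right) - 2 = -2 + O o \left(4 + o\right)$)
$- 25 \left(r{\left(\sqrt{-5 + \left(\left(0 - 3\right) - 3\right)},7 \right)} - 39\right) = - 25 \left(\left(-2 + 7 \sqrt{-5 + \left(\left(0 - 3\right) - 3\right)} \left(4 + \sqrt{-5 + \left(\left(0 - 3\right) - 3\right)}\right)\right) - 39\right) = - 25 \left(\left(-2 + 7 \sqrt{-5 - 6} \left(4 + \sqrt{-5 - 6}\right)\right) - 39\right) = - 25 \left(\left(-2 + 7 \sqrt{-11} \left(4 + \sqrt{-11}\right)\right) - 39\right) = - 25 \left(\left(-2 + 7 i \sqrt{11} \left(4 + i \sqrt{11}\right)\right) - 39\right) = - 25 \left(-41 + 7 i \sqrt{11} \left(4 + i \sqrt{11}\right)\right) = 1025 - 175 i \sqrt{11} \left(4 + i \sqrt{11}\right)$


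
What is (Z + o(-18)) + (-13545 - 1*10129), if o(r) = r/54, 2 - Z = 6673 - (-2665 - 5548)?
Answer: -115675/3 ≈ -38558.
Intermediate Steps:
Z = -14884 (Z = 2 - (6673 - (-2665 - 5548)) = 2 - (6673 - 1*(-8213)) = 2 - (6673 + 8213) = 2 - 1*14886 = 2 - 14886 = -14884)
o(r) = r/54 (o(r) = r*(1/54) = r/54)
(Z + o(-18)) + (-13545 - 1*10129) = (-14884 + (1/54)*(-18)) + (-13545 - 1*10129) = (-14884 - ⅓) + (-13545 - 10129) = -44653/3 - 23674 = -115675/3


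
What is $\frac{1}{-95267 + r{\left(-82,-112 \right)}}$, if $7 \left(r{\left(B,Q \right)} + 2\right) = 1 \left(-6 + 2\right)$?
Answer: $- \frac{7}{666887} \approx -1.0497 \cdot 10^{-5}$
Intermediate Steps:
$r{\left(B,Q \right)} = - \frac{18}{7}$ ($r{\left(B,Q \right)} = -2 + \frac{1 \left(-6 + 2\right)}{7} = -2 + \frac{1 \left(-4\right)}{7} = -2 + \frac{1}{7} \left(-4\right) = -2 - \frac{4}{7} = - \frac{18}{7}$)
$\frac{1}{-95267 + r{\left(-82,-112 \right)}} = \frac{1}{-95267 - \frac{18}{7}} = \frac{1}{- \frac{666887}{7}} = - \frac{7}{666887}$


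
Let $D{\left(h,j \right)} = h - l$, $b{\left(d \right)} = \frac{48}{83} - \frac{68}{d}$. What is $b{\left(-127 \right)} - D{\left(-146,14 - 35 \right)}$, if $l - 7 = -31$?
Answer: $\frac{1297742}{10541} \approx 123.11$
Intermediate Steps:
$l = -24$ ($l = 7 - 31 = -24$)
$b{\left(d \right)} = \frac{48}{83} - \frac{68}{d}$ ($b{\left(d \right)} = 48 \cdot \frac{1}{83} - \frac{68}{d} = \frac{48}{83} - \frac{68}{d}$)
$D{\left(h,j \right)} = 24 + h$ ($D{\left(h,j \right)} = h - -24 = h + 24 = 24 + h$)
$b{\left(-127 \right)} - D{\left(-146,14 - 35 \right)} = \left(\frac{48}{83} - \frac{68}{-127}\right) - \left(24 - 146\right) = \left(\frac{48}{83} - - \frac{68}{127}\right) - -122 = \left(\frac{48}{83} + \frac{68}{127}\right) + 122 = \frac{11740}{10541} + 122 = \frac{1297742}{10541}$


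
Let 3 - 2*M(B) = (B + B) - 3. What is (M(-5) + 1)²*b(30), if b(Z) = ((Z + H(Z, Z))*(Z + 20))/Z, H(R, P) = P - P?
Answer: 4050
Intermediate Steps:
M(B) = 3 - B (M(B) = 3/2 - ((B + B) - 3)/2 = 3/2 - (2*B - 3)/2 = 3/2 - (-3 + 2*B)/2 = 3/2 + (3/2 - B) = 3 - B)
H(R, P) = 0
b(Z) = 20 + Z (b(Z) = ((Z + 0)*(Z + 20))/Z = (Z*(20 + Z))/Z = 20 + Z)
(M(-5) + 1)²*b(30) = ((3 - 1*(-5)) + 1)²*(20 + 30) = ((3 + 5) + 1)²*50 = (8 + 1)²*50 = 9²*50 = 81*50 = 4050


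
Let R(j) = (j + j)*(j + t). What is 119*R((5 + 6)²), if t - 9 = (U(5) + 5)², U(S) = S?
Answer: 6623540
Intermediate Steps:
t = 109 (t = 9 + (5 + 5)² = 9 + 10² = 9 + 100 = 109)
R(j) = 2*j*(109 + j) (R(j) = (j + j)*(j + 109) = (2*j)*(109 + j) = 2*j*(109 + j))
119*R((5 + 6)²) = 119*(2*(5 + 6)²*(109 + (5 + 6)²)) = 119*(2*11²*(109 + 11²)) = 119*(2*121*(109 + 121)) = 119*(2*121*230) = 119*55660 = 6623540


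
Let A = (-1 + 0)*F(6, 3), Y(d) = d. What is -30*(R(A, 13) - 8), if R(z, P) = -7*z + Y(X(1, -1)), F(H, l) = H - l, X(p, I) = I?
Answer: -360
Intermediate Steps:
A = -3 (A = (-1 + 0)*(6 - 1*3) = -(6 - 3) = -1*3 = -3)
R(z, P) = -1 - 7*z (R(z, P) = -7*z - 1 = -1 - 7*z)
-30*(R(A, 13) - 8) = -30*((-1 - 7*(-3)) - 8) = -30*((-1 + 21) - 8) = -30*(20 - 8) = -30*12 = -360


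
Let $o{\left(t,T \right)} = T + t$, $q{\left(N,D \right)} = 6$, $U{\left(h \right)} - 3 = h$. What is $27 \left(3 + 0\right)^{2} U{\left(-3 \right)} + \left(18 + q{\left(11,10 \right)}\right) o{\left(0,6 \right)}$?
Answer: $144$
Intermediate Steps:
$U{\left(h \right)} = 3 + h$
$27 \left(3 + 0\right)^{2} U{\left(-3 \right)} + \left(18 + q{\left(11,10 \right)}\right) o{\left(0,6 \right)} = 27 \left(3 + 0\right)^{2} \left(3 - 3\right) + \left(18 + 6\right) \left(6 + 0\right) = 27 \cdot 3^{2} \cdot 0 + 24 \cdot 6 = 27 \cdot 9 \cdot 0 + 144 = 243 \cdot 0 + 144 = 0 + 144 = 144$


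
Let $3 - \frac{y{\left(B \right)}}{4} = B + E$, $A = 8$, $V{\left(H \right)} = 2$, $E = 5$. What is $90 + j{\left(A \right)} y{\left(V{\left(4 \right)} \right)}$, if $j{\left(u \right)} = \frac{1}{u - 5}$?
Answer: $\frac{254}{3} \approx 84.667$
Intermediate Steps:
$y{\left(B \right)} = -8 - 4 B$ ($y{\left(B \right)} = 12 - 4 \left(B + 5\right) = 12 - 4 \left(5 + B\right) = 12 - \left(20 + 4 B\right) = -8 - 4 B$)
$j{\left(u \right)} = \frac{1}{-5 + u}$
$90 + j{\left(A \right)} y{\left(V{\left(4 \right)} \right)} = 90 + \frac{-8 - 8}{-5 + 8} = 90 + \frac{-8 - 8}{3} = 90 + \frac{1}{3} \left(-16\right) = 90 - \frac{16}{3} = \frac{254}{3}$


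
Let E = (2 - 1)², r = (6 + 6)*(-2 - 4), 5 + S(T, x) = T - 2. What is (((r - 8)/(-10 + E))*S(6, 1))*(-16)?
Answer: 1280/9 ≈ 142.22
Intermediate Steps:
S(T, x) = -7 + T (S(T, x) = -5 + (T - 2) = -5 + (-2 + T) = -7 + T)
r = -72 (r = 12*(-6) = -72)
E = 1 (E = 1² = 1)
(((r - 8)/(-10 + E))*S(6, 1))*(-16) = (((-72 - 8)/(-10 + 1))*(-7 + 6))*(-16) = (-80/(-9)*(-1))*(-16) = (-80*(-⅑)*(-1))*(-16) = ((80/9)*(-1))*(-16) = -80/9*(-16) = 1280/9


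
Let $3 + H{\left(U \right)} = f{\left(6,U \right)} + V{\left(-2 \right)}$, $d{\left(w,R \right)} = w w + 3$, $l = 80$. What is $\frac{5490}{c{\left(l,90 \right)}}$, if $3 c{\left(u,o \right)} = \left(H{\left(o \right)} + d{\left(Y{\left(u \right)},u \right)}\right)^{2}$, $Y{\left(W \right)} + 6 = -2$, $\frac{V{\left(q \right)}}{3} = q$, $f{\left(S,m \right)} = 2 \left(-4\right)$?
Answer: $\frac{1647}{250} \approx 6.588$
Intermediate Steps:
$f{\left(S,m \right)} = -8$
$V{\left(q \right)} = 3 q$
$Y{\left(W \right)} = -8$ ($Y{\left(W \right)} = -6 - 2 = -8$)
$d{\left(w,R \right)} = 3 + w^{2}$ ($d{\left(w,R \right)} = w^{2} + 3 = 3 + w^{2}$)
$H{\left(U \right)} = -17$ ($H{\left(U \right)} = -3 + \left(-8 + 3 \left(-2\right)\right) = -3 - 14 = -17$)
$c{\left(u,o \right)} = \frac{2500}{3}$ ($c{\left(u,o \right)} = \frac{\left(-17 + \left(3 + \left(-8\right)^{2}\right)\right)^{2}}{3} = \frac{\left(-17 + \left(3 + 64\right)\right)^{2}}{3} = \frac{\left(-17 + 67\right)^{2}}{3} = \frac{50^{2}}{3} = \frac{1}{3} \cdot 2500 = \frac{2500}{3}$)
$\frac{5490}{c{\left(l,90 \right)}} = \frac{5490}{\frac{2500}{3}} = 5490 \cdot \frac{3}{2500} = \frac{1647}{250}$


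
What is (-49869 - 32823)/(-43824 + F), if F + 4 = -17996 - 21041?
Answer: 82692/82865 ≈ 0.99791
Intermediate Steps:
F = -39041 (F = -4 + (-17996 - 21041) = -4 - 39037 = -39041)
(-49869 - 32823)/(-43824 + F) = (-49869 - 32823)/(-43824 - 39041) = -82692/(-82865) = -82692*(-1/82865) = 82692/82865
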